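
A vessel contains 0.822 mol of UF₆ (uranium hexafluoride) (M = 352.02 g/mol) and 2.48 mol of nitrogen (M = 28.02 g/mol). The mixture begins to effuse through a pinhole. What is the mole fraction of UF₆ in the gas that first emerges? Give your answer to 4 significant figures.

0.08552

The effusion rate of species i is ∝ p_i/√M_i ∝ n_i/√M_i.
So x_UF₆ in the escaping gas = (n_UF₆/√M_UF₆) / Σ(n_i/√M_i)
= (0.822/√352.02) / (0.822/√352.02 + 2.48/√28.02) = 0.04381/(0.04381 + 0.4685) = 0.08552.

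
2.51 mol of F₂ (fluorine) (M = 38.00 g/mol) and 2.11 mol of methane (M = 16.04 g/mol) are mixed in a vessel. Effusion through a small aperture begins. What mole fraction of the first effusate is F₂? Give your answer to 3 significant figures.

Effusion rate of each component ∝ n_i/√M_i (partial pressure × 1/√M).
Mole fraction of F₂ in the effusate = (n_F₂/√M_F₂) / (n_F₂/√M_F₂ + n_CH₄/√M_CH₄)
= (2.51/√38.00) / (2.51/√38.00 + 2.11/√16.04) = 0.4072/(0.4072 + 0.5268) = 0.436.

0.436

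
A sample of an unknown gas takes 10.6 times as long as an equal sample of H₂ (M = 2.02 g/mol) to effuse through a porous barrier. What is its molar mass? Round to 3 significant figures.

227 g/mol

Using Graham's law: t_X/t_H₂ = √(M_X/M_H₂).
10.6 = √(M_X/2.02)
M_X = 2.02 × 10.6² = 2.02 × 112.4 = 227 g/mol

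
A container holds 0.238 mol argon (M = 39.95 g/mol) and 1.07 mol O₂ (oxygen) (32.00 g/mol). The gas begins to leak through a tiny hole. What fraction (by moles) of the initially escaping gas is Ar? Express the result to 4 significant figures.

Effusion rate of each component ∝ n_i/√M_i (partial pressure × 1/√M).
So x_Ar in the escaping gas = (n_Ar/√M_Ar) / Σ(n_i/√M_i)
= (0.238/√39.95) / (0.238/√39.95 + 1.07/√32.00) = 0.03765/(0.03765 + 0.1892) = 0.1660.

0.1660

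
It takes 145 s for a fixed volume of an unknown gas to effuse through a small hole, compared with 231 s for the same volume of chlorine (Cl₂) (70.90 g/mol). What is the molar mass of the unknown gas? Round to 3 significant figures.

From Graham's law, t_X/t_Cl₂ = √(M_X/M_Cl₂).
145/231 = 0.6277 = √(M_X/70.90)
M_X = 70.90 × 0.6277² = 70.90 × 0.3940 = 27.9 g/mol

27.9 g/mol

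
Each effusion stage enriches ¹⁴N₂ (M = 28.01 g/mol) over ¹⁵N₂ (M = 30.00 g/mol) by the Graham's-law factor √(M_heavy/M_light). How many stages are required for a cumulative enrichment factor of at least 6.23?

54

Per stage α = (30.00/28.01)^(1/2) = 1.07105^0.5, giving ln α = 0.03432.
Need α^N ≥ 6.23 ⇒ N ≥ ln(6.23) / ln α = 1.829 / 0.03432 = 53.31.
Rounding up, N = 54 stages.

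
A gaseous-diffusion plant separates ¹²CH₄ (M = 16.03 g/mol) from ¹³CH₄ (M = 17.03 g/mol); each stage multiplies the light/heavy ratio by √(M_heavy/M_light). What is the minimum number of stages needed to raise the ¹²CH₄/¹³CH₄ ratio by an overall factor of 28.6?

With α = √(17.03/16.03) per stage, ln α = ½ ln(1.06238) = 0.03026.
Need α^N ≥ 28.6 ⇒ N ≥ ln(28.6) / ln α = 3.353 / 0.03026 = 110.83.
Rounding up, N = 111 stages.

111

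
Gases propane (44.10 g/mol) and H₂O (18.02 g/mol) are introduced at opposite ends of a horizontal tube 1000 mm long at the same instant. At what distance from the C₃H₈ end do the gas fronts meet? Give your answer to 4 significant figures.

In equal time, each gas travels a distance ∝ its rate ∝ 1/√M, so d_C₃H₈/d_H₂O = √(M_H₂O/M_C₃H₈) = √(18.02/44.10) = 0.6392.
With d_C₃H₈ + d_H₂O = 1000 mm, d_H₂O = 1000/(1 + 0.6392) = 610.0 mm.
d_C₃H₈ = 1000 − 610.0 = 390.0 mm.

390.0 mm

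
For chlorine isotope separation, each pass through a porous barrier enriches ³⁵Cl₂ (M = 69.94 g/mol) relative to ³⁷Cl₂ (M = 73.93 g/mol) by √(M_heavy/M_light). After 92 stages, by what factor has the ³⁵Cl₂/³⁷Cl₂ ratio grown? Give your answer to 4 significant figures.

12.83

Overall factor = α^92 with α = √(73.93/69.94), i.e. (73.93/69.94)^(92/2).
= 1.05705^46 = 12.83.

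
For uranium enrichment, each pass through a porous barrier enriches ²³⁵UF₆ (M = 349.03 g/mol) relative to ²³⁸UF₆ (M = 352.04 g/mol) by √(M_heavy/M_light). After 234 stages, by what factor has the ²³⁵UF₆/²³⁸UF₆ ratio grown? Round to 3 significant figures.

2.73

After 234 stages the ratio has grown by (√(352.04/349.03))^234 = (352.04/349.03)^(234/2).
= 1.00862^117 = 2.73.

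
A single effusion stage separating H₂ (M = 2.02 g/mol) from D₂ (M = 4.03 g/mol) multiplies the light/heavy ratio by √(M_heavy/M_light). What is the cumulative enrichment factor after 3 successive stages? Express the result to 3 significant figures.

The single-stage factor is √(M_heavy/M_light), so 3 stages give [√(4.03/2.02)]^3 = (4.03/2.02)^(3/2).
= 1.99505^(3/2) = 2.82.

2.82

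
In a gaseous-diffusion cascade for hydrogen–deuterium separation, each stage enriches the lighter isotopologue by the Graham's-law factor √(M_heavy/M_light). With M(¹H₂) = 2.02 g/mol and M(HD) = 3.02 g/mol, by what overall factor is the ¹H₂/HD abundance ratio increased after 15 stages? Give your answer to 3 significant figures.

After 15 stages the ratio has grown by (√(3.02/2.02))^15 = (3.02/2.02)^(15/2).
= 1.49505^(15/2) = 20.4.

20.4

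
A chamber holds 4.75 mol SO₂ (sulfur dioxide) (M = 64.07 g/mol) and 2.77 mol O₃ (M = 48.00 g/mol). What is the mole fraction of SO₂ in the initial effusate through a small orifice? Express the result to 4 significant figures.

Effusion rate of each component ∝ n_i/√M_i (partial pressure × 1/√M).
x_SO₂(eff) = (n_SO₂/√M_SO₂) / (n_SO₂/√M_SO₂ + n_O₃/√M_O₃)
= (4.75/√64.07) / (4.75/√64.07 + 2.77/√48.00) = 0.5934/(0.5934 + 0.3998) = 0.5975.

0.5975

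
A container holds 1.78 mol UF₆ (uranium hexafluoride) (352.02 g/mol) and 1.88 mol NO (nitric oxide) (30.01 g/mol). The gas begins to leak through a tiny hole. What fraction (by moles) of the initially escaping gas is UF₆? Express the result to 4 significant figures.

0.2166

Effusion rate of each component ∝ n_i/√M_i (partial pressure × 1/√M).
x_UF₆(eff) = (n_UF₆/√M_UF₆) / (n_UF₆/√M_UF₆ + n_NO/√M_NO)
= (1.78/√352.02) / (1.78/√352.02 + 1.88/√30.01) = 0.09487/(0.09487 + 0.3432) = 0.2166.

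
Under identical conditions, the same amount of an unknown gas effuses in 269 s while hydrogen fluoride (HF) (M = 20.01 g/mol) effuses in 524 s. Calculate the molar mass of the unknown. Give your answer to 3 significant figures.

5.27 g/mol

By Graham's law, t_X/t_HF = √(M_X/M_HF).
269/524 = 0.5134 = √(M_X/20.01)
M_X = 20.01 × 0.5134² = 20.01 × 0.2635 = 5.27 g/mol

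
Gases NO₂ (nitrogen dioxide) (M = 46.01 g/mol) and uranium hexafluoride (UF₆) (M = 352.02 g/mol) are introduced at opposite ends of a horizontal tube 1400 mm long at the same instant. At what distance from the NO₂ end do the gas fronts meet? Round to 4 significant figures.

Graham's law gives d_NO₂/d_UF₆ = rate_NO₂/rate_UF₆ = √(M_UF₆/M_NO₂) = √(352.02/46.01) = 2.766.
With d_NO₂ + d_UF₆ = 1400 mm, d_UF₆ = 1400/(1 + 2.766) = 371.7 mm.
d_NO₂ = 1400 − 371.7 = 1028 mm.

1028 mm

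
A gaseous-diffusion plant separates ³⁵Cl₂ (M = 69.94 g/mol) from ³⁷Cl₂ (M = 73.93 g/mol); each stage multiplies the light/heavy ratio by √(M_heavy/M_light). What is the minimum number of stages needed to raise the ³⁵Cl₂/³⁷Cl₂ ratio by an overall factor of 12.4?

Per stage α = (73.93/69.94)^(1/2) = 1.05705^0.5, giving ln α = 0.02774.
Need α^N ≥ 12.4 ⇒ N ≥ ln(12.4) / ln α = 2.518 / 0.02774 = 90.76.
Rounding up, N = 91 stages.

91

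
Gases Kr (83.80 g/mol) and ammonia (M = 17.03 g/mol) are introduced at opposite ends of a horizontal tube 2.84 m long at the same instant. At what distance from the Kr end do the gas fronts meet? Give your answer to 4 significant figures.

The fronts meet when d_Kr + d_NH₃ = L with d_Kr/d_NH₃ = √(M_NH₃/M_Kr) (Graham's law). Here √(M_NH₃/M_Kr) = √(17.03/83.80) = 0.4508.
With d_Kr + d_NH₃ = 2.84 m, d_NH₃ = 2.84/(1 + 0.4508) = 1.958 m.
d_Kr = 2.84 − 1.958 = 0.8825 m.

0.8825 m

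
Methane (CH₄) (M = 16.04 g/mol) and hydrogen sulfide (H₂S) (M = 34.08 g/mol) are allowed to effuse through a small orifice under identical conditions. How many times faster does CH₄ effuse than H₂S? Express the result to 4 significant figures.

From Graham's law, rate_CH₄/rate_H₂S = √(M_H₂S/M_CH₄) = √(34.08/16.04) = √2.125 = 1.458.

1.458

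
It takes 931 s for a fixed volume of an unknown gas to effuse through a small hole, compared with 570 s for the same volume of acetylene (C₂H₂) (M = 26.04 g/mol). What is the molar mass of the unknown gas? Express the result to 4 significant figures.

By Graham's law, t_X/t_C₂H₂ = √(M_X/M_C₂H₂).
931/570 = 1.633 = √(M_X/26.04)
M_X = 26.04 × 1.633² = 26.04 × 2.668 = 69.47 g/mol

69.47 g/mol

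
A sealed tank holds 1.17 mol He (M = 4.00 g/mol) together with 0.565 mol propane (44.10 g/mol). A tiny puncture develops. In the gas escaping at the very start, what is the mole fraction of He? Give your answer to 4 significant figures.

Each component's effusion rate ∝ (its partial pressure)·(1/√M) ∝ n_i/√M_i.
So x_He in the escaping gas = (n_He/√M_He) / Σ(n_i/√M_i)
= (1.17/√4.00) / (1.17/√4.00 + 0.565/√44.10) = 0.5850/(0.5850 + 0.08508) = 0.8730.

0.8730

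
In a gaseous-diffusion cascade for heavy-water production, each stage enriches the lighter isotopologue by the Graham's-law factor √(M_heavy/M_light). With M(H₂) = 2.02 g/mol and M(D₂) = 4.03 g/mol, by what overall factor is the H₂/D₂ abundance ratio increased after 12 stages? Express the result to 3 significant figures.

63.1

After 12 stages the ratio has grown by (√(4.03/2.02))^12 = (4.03/2.02)^(12/2).
= 1.99505^6 = 63.1.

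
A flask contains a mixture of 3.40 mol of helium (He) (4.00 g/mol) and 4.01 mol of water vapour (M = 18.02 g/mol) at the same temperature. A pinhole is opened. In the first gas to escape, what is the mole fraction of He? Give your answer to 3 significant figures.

Rate_i ∝ x_i/√M_i (Graham's law weighted by mole fraction), so the effusate composition follows n_i/√M_i.
Mole fraction of He in the effusate = (n_He/√M_He) / (n_He/√M_He + n_H₂O/√M_H₂O)
= (3.40/√4.00) / (3.40/√4.00 + 4.01/√18.02) = 1.700/(1.700 + 0.9446) = 0.643.

0.643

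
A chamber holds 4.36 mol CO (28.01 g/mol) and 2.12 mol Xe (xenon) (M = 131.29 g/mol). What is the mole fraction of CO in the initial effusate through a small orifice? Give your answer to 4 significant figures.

0.8166

Effusion rate of each component ∝ n_i/√M_i (partial pressure × 1/√M).
So x_CO in the escaping gas = (n_CO/√M_CO) / Σ(n_i/√M_i)
= (4.36/√28.01) / (4.36/√28.01 + 2.12/√131.29) = 0.8238/(0.8238 + 0.1850) = 0.8166.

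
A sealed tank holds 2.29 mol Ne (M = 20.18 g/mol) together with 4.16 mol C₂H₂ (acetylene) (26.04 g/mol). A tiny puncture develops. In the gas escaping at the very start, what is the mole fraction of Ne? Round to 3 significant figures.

Each component's effusion rate ∝ (its partial pressure)·(1/√M) ∝ n_i/√M_i.
So x_Ne in the escaping gas = (n_Ne/√M_Ne) / Σ(n_i/√M_i)
= (2.29/√20.18) / (2.29/√20.18 + 4.16/√26.04) = 0.5098/(0.5098 + 0.8152) = 0.385.

0.385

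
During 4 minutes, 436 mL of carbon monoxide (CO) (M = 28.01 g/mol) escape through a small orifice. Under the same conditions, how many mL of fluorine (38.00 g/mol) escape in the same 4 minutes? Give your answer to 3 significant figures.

374 mL

Graham's law gives rate_F₂/rate_CO = √(M_CO/M_F₂) = √(28.01/38.00) = √0.7371 = 0.8585.
So the volume for F₂ is 436 × 0.8585 = 374 mL.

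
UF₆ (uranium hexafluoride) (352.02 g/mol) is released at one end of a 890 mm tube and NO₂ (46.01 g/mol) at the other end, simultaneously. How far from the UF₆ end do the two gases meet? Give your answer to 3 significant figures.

236 mm

In equal time, each gas travels a distance ∝ its rate ∝ 1/√M, so d_UF₆/d_NO₂ = √(M_NO₂/M_UF₆) = √(46.01/352.02) = 0.3615.
With d_UF₆ + d_NO₂ = 890 mm, d_NO₂ = 890/(1 + 0.3615) = 653.7 mm.
d_UF₆ = 890 − 653.7 = 236 mm.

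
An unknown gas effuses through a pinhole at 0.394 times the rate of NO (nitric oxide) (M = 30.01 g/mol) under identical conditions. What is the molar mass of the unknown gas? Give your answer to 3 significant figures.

By Graham's law, rate_X/rate_NO = √(M_NO/M_X).
0.394 = √(30.01/M_X)
M_X = 30.01 / 0.394² = 30.01 / 0.1552 = 193 g/mol

193 g/mol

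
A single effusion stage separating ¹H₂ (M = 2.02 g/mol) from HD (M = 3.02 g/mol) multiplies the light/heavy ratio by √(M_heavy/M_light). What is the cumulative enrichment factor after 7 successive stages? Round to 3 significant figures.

Overall factor = α^7 with α = √(3.02/2.02), i.e. (3.02/2.02)^(7/2).
= 1.49505^(7/2) = 4.09.

4.09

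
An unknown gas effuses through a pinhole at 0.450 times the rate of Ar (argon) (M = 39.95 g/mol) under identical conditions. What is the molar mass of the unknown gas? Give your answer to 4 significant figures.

Since effusion rate ∝ 1/√M, rate_X/rate_Ar = √(M_Ar/M_X).
0.450 = √(39.95/M_X)
M_X = 39.95 / 0.450² = 39.95 / 0.2025 = 197.3 g/mol

197.3 g/mol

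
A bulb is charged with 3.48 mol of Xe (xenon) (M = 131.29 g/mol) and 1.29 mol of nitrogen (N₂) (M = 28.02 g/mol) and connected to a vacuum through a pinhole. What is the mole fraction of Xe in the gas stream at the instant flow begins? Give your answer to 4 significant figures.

0.5548

The effusion rate of species i is ∝ p_i/√M_i ∝ n_i/√M_i.
x_Xe(eff) = (n_Xe/√M_Xe) / (n_Xe/√M_Xe + n_N₂/√M_N₂)
= (3.48/√131.29) / (3.48/√131.29 + 1.29/√28.02) = 0.3037/(0.3037 + 0.2437) = 0.5548.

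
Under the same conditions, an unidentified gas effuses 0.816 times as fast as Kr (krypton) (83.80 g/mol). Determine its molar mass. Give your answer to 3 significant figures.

126 g/mol

Since effusion rate ∝ 1/√M, rate_X/rate_Kr = √(M_Kr/M_X).
0.816 = √(83.80/M_X)
M_X = 83.80 / 0.816² = 83.80 / 0.6659 = 126 g/mol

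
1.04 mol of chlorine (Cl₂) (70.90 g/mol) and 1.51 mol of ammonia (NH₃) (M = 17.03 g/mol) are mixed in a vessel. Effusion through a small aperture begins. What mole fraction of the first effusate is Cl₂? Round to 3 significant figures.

0.252

Rate_i ∝ x_i/√M_i (Graham's law weighted by mole fraction), so the effusate composition follows n_i/√M_i.
Mole fraction of Cl₂ in the effusate = (n_Cl₂/√M_Cl₂) / (n_Cl₂/√M_Cl₂ + n_NH₃/√M_NH₃)
= (1.04/√70.90) / (1.04/√70.90 + 1.51/√17.03) = 0.1235/(0.1235 + 0.3659) = 0.252.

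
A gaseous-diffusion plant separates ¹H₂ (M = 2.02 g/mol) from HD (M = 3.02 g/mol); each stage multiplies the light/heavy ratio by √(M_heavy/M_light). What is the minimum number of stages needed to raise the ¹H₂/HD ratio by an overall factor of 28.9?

17

Per stage α = (3.02/2.02)^(1/2) = 1.49505^0.5, giving ln α = 0.2011.
Need α^N ≥ 28.9 ⇒ N ≥ ln(28.9) / ln α = 3.364 / 0.2011 = 16.73.
Rounding up, N = 17 stages.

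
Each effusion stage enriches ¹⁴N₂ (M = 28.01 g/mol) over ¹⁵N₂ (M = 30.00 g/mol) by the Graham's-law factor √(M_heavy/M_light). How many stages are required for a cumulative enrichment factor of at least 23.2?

92

With α = √(30.00/28.01) per stage, ln α = ½ ln(1.07105) = 0.03432.
Need α^N ≥ 23.2 ⇒ N ≥ ln(23.2) / ln α = 3.144 / 0.03432 = 91.62.
So at least 92 stages are needed.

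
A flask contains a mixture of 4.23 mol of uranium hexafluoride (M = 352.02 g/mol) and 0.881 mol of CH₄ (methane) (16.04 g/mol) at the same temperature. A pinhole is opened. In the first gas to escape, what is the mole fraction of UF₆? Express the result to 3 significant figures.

0.506

Effusion rate of each component ∝ n_i/√M_i (partial pressure × 1/√M).
Mole fraction of UF₆ in the effusate = (n_UF₆/√M_UF₆) / (n_UF₆/√M_UF₆ + n_CH₄/√M_CH₄)
= (4.23/√352.02) / (4.23/√352.02 + 0.881/√16.04) = 0.2255/(0.2255 + 0.2200) = 0.506.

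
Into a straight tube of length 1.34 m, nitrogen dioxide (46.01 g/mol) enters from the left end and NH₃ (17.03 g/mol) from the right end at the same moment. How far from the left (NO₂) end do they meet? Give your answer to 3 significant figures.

The fronts meet when d_NO₂ + d_NH₃ = L with d_NO₂/d_NH₃ = √(M_NH₃/M_NO₂) (Graham's law). Here √(M_NH₃/M_NO₂) = √(17.03/46.01) = 0.6084.
With d_NO₂ + d_NH₃ = 1.34 m, d_NH₃ = 1.34/(1 + 0.6084) = 0.8331 m.
d_NO₂ = 1.34 − 0.8331 = 0.507 m.

0.507 m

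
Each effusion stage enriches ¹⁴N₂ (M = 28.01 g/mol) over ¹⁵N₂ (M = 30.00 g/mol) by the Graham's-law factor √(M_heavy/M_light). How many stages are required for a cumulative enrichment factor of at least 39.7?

Single-stage factor α = √(30.00/28.01), so ln α = ½ ln(1.07105) = 0.03432.
Need α^N ≥ 39.7 ⇒ N ≥ ln(39.7) / ln α = 3.681 / 0.03432 = 107.27.
Rounding up, N = 108 stages.

108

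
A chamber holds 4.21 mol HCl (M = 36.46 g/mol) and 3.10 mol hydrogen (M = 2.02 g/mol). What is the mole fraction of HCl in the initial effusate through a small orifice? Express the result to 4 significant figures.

The effusion rate of species i is ∝ p_i/√M_i ∝ n_i/√M_i.
x_HCl(eff) = (n_HCl/√M_HCl) / (n_HCl/√M_HCl + n_H₂/√M_H₂)
= (4.21/√36.46) / (4.21/√36.46 + 3.10/√2.02) = 0.6972/(0.6972 + 2.181) = 0.2422.

0.2422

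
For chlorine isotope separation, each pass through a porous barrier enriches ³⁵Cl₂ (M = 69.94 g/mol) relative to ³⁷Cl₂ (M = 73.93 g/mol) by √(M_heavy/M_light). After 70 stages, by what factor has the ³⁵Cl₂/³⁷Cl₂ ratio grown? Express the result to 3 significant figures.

6.97

Each stage multiplies the ratio by α = √(73.93/69.94), so after 70 stages the overall factor is α^70 = (73.93/69.94)^(70/2).
= 1.05705^35 = 6.97.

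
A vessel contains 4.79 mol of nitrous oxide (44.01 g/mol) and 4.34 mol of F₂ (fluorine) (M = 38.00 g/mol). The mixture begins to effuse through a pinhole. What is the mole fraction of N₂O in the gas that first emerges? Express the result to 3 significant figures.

Rate_i ∝ x_i/√M_i (Graham's law weighted by mole fraction), so the effusate composition follows n_i/√M_i.
x_N₂O(eff) = (n_N₂O/√M_N₂O) / (n_N₂O/√M_N₂O + n_F₂/√M_F₂)
= (4.79/√44.01) / (4.79/√44.01 + 4.34/√38.00) = 0.7220/(0.7220 + 0.7040) = 0.506.

0.506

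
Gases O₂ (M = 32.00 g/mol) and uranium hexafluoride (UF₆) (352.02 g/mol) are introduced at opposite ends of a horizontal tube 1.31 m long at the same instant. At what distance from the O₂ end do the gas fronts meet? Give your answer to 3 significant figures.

1.01 m

The fronts meet when d_O₂ + d_UF₆ = L with d_O₂/d_UF₆ = √(M_UF₆/M_O₂) (Graham's law). Here √(M_UF₆/M_O₂) = √(352.02/32.00) = 3.317.
With d_O₂ + d_UF₆ = 1.31 m, d_UF₆ = 1.31/(1 + 3.317) = 0.3035 m.
d_O₂ = 1.31 − 0.3035 = 1.01 m.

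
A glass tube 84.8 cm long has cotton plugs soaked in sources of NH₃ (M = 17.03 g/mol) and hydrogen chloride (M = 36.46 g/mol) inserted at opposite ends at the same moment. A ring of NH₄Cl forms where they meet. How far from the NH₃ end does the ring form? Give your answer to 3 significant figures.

Distances travelled in equal time are proportional to diffusion rates, so d_NH₃/d_HCl = √(M_HCl/M_NH₃) = √(36.46/17.03) = 1.463.
With d_NH₃ + d_HCl = 84.8 cm, d_HCl = 84.8/(1 + 1.463) = 34.43 cm.
d_NH₃ = 84.8 − 34.43 = 50.4 cm.

50.4 cm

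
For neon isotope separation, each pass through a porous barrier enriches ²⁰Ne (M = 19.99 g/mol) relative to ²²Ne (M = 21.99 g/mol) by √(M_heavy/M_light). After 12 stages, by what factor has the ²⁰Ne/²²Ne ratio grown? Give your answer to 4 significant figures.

1.772

Each stage multiplies the ratio by α = √(21.99/19.99), so after 12 stages the overall factor is α^12 = (21.99/19.99)^(12/2).
= 1.10005^6 = 1.772.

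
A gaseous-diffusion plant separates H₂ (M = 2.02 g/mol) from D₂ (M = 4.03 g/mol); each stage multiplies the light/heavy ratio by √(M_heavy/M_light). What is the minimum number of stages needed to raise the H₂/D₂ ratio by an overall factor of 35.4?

11

With α = √(4.03/2.02) per stage, ln α = ½ ln(1.99505) = 0.3453.
Need α^N ≥ 35.4 ⇒ N ≥ ln(35.4) / ln α = 3.567 / 0.3453 = 10.33.
Rounding up, N = 11 stages.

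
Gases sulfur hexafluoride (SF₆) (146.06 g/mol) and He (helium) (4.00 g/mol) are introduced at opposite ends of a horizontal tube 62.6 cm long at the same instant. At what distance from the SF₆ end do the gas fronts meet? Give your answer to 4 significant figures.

The fronts meet when d_SF₆ + d_He = L with d_SF₆/d_He = √(M_He/M_SF₆) (Graham's law). Here √(M_He/M_SF₆) = √(4.00/146.06) = 0.1655.
With d_SF₆ + d_He = 62.6 cm, d_He = 62.6/(1 + 0.1655) = 53.71 cm.
d_SF₆ = 62.6 − 53.71 = 8.889 cm.

8.889 cm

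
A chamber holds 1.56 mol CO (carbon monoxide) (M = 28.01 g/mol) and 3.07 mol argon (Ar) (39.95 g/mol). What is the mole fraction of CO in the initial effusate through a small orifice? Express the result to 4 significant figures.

The effusion rate of species i is ∝ p_i/√M_i ∝ n_i/√M_i.
So x_CO in the escaping gas = (n_CO/√M_CO) / Σ(n_i/√M_i)
= (1.56/√28.01) / (1.56/√28.01 + 3.07/√39.95) = 0.2948/(0.2948 + 0.4857) = 0.3777.

0.3777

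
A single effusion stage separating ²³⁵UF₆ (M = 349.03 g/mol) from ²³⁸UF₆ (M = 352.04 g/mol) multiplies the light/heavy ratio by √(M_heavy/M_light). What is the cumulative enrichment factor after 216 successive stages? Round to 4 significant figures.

Each stage multiplies the ratio by α = √(352.04/349.03), so after 216 stages the overall factor is α^216 = (352.04/349.03)^(216/2).
= 1.00862^108 = 2.528.

2.528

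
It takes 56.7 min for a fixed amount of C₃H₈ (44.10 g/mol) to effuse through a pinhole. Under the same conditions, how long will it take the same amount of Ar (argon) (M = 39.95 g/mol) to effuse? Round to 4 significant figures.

53.97 min

Graham's law gives t_Ar/t_C₃H₈ = √(M_Ar/M_C₃H₈) = √(39.95/44.10) = √0.9059 = 0.9518.
So the time for Ar is 56.7 × 0.9518 = 53.97 min.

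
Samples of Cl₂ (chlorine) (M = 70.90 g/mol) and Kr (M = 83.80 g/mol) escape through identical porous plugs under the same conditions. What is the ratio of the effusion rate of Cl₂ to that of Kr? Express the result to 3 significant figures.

1.09

Graham's law gives rate_Cl₂/rate_Kr = √(M_Kr/M_Cl₂) = √(83.80/70.90) = √1.182 = 1.09.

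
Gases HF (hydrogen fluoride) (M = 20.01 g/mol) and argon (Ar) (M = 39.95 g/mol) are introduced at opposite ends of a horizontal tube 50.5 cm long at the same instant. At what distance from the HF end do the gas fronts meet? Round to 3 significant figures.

29.6 cm

Distances travelled in equal time are proportional to diffusion rates, so d_HF/d_Ar = √(M_Ar/M_HF) = √(39.95/20.01) = 1.413.
With d_HF + d_Ar = 50.5 cm, d_Ar = 50.5/(1 + 1.413) = 20.93 cm.
d_HF = 50.5 − 20.93 = 29.6 cm.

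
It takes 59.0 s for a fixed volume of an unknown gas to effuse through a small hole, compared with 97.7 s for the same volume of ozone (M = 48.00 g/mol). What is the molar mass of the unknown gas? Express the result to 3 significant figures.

17.5 g/mol

By Graham's law, t_X/t_O₃ = √(M_X/M_O₃).
59.0/97.7 = 0.6039 = √(M_X/48.00)
M_X = 48.00 × 0.6039² = 48.00 × 0.3647 = 17.5 g/mol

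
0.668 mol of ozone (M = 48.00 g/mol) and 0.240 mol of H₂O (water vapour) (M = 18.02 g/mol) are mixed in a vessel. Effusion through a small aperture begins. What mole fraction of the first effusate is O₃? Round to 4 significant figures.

0.6304

The effusion rate of species i is ∝ p_i/√M_i ∝ n_i/√M_i.
So x_O₃ in the escaping gas = (n_O₃/√M_O₃) / Σ(n_i/√M_i)
= (0.668/√48.00) / (0.668/√48.00 + 0.240/√18.02) = 0.09642/(0.09642 + 0.05654) = 0.6304.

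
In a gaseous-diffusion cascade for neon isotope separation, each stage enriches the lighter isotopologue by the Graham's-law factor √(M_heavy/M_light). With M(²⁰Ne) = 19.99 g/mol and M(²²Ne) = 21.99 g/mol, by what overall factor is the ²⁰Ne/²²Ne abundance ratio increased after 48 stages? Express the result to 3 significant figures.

9.86

After 48 stages the ratio has grown by (√(21.99/19.99))^48 = (21.99/19.99)^(48/2).
= 1.10005^24 = 9.86.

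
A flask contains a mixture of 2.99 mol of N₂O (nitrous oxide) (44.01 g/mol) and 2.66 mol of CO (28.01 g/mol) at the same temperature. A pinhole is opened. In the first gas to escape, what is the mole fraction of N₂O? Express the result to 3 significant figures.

0.473

The effusion rate of species i is ∝ p_i/√M_i ∝ n_i/√M_i.
Mole fraction of N₂O in the effusate = (n_N₂O/√M_N₂O) / (n_N₂O/√M_N₂O + n_CO/√M_CO)
= (2.99/√44.01) / (2.99/√44.01 + 2.66/√28.01) = 0.4507/(0.4507 + 0.5026) = 0.473.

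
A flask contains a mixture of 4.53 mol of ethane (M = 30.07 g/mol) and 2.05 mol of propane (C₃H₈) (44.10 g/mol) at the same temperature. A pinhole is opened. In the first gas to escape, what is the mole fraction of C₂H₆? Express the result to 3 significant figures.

0.728

Each component's effusion rate ∝ (its partial pressure)·(1/√M) ∝ n_i/√M_i.
So x_C₂H₆ in the escaping gas = (n_C₂H₆/√M_C₂H₆) / Σ(n_i/√M_i)
= (4.53/√30.07) / (4.53/√30.07 + 2.05/√44.10) = 0.8261/(0.8261 + 0.3087) = 0.728.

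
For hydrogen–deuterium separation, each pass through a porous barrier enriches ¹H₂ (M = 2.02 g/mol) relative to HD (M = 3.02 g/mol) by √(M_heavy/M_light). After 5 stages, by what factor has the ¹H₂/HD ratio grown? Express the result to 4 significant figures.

2.733

The single-stage factor is √(M_heavy/M_light), so 5 stages give [√(3.02/2.02)]^5 = (3.02/2.02)^(5/2).
= 1.49505^(5/2) = 2.733.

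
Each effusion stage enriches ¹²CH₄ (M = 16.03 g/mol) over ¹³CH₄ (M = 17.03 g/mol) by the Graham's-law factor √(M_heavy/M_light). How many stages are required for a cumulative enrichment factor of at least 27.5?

With α = √(17.03/16.03) per stage, ln α = ½ ln(1.06238) = 0.03026.
Need α^N ≥ 27.5 ⇒ N ≥ ln(27.5) / ln α = 3.314 / 0.03026 = 109.53.
Minimum whole number of stages: N = 110.

110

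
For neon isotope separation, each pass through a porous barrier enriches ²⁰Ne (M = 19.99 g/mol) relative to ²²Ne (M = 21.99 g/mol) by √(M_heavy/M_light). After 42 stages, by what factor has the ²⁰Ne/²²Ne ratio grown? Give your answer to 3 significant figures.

7.41

Overall factor = α^42 with α = √(21.99/19.99), i.e. (21.99/19.99)^(42/2).
= 1.10005^21 = 7.41.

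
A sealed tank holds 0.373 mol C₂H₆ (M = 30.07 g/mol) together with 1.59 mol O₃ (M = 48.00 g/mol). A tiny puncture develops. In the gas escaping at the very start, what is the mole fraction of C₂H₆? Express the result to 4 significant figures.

0.2286

The effusion rate of species i is ∝ p_i/√M_i ∝ n_i/√M_i.
So x_C₂H₆ in the escaping gas = (n_C₂H₆/√M_C₂H₆) / Σ(n_i/√M_i)
= (0.373/√30.07) / (0.373/√30.07 + 1.59/√48.00) = 0.06802/(0.06802 + 0.2295) = 0.2286.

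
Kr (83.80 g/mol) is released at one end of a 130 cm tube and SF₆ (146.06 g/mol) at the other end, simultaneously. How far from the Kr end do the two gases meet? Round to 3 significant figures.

74.0 cm

Graham's law gives d_Kr/d_SF₆ = rate_Kr/rate_SF₆ = √(M_SF₆/M_Kr) = √(146.06/83.80) = 1.320.
With d_Kr + d_SF₆ = 130 cm, d_SF₆ = 130/(1 + 1.320) = 56.03 cm.
d_Kr = 130 − 56.03 = 74.0 cm.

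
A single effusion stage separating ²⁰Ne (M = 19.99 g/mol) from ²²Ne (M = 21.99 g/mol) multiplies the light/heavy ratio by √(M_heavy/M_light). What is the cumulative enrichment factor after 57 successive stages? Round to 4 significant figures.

15.14

Overall factor = α^57 with α = √(21.99/19.99), i.e. (21.99/19.99)^(57/2).
= 1.10005^(57/2) = 15.14.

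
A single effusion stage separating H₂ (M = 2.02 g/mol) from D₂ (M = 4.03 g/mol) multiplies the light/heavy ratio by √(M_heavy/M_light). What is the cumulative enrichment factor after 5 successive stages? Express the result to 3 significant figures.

Overall factor = α^5 with α = √(4.03/2.02), i.e. (4.03/2.02)^(5/2).
= 1.99505^(5/2) = 5.62.

5.62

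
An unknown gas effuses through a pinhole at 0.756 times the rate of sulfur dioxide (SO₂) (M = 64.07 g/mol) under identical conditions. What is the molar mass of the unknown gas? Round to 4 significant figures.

From Graham's law, rate_X/rate_SO₂ = √(M_SO₂/M_X).
0.756 = √(64.07/M_X)
M_X = 64.07 / 0.756² = 64.07 / 0.5715 = 112.1 g/mol

112.1 g/mol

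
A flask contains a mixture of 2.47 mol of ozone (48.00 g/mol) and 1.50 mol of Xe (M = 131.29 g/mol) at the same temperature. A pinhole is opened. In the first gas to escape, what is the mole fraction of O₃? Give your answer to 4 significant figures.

Rate_i ∝ x_i/√M_i (Graham's law weighted by mole fraction), so the effusate composition follows n_i/√M_i.
Mole fraction of O₃ in the effusate = (n_O₃/√M_O₃) / (n_O₃/√M_O₃ + n_Xe/√M_Xe)
= (2.47/√48.00) / (2.47/√48.00 + 1.50/√131.29) = 0.3565/(0.3565 + 0.1309) = 0.7314.

0.7314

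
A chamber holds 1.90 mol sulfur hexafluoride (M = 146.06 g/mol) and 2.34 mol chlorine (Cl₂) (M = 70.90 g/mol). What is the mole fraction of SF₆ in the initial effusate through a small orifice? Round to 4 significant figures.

0.3613

Rate_i ∝ x_i/√M_i (Graham's law weighted by mole fraction), so the effusate composition follows n_i/√M_i.
x_SF₆(eff) = (n_SF₆/√M_SF₆) / (n_SF₆/√M_SF₆ + n_Cl₂/√M_Cl₂)
= (1.90/√146.06) / (1.90/√146.06 + 2.34/√70.90) = 0.1572/(0.1572 + 0.2779) = 0.3613.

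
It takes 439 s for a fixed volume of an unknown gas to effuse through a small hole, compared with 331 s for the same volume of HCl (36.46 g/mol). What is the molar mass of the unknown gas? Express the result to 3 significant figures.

64.1 g/mol

Using Graham's law: t_X/t_HCl = √(M_X/M_HCl).
439/331 = 1.326 = √(M_X/36.46)
M_X = 36.46 × 1.326² = 36.46 × 1.759 = 64.1 g/mol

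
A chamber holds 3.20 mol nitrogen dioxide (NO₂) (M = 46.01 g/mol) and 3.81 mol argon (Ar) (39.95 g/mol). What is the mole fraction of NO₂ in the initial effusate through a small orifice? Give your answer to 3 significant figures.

Effusion rate of each component ∝ n_i/√M_i (partial pressure × 1/√M).
So x_NO₂ in the escaping gas = (n_NO₂/√M_NO₂) / Σ(n_i/√M_i)
= (3.20/√46.01) / (3.20/√46.01 + 3.81/√39.95) = 0.4718/(0.4718 + 0.6028) = 0.439.

0.439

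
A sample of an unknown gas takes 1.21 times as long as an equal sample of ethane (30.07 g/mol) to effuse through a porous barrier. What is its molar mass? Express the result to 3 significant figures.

Graham's law gives t_X/t_C₂H₆ = √(M_X/M_C₂H₆).
1.21 = √(M_X/30.07)
M_X = 30.07 × 1.21² = 30.07 × 1.464 = 44.0 g/mol

44.0 g/mol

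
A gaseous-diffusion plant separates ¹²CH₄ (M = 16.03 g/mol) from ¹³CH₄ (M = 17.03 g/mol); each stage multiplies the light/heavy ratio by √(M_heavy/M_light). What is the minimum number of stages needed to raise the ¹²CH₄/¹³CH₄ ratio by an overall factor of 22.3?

103

With α = √(17.03/16.03) per stage, ln α = ½ ln(1.06238) = 0.03026.
Need α^N ≥ 22.3 ⇒ N ≥ ln(22.3) / ln α = 3.105 / 0.03026 = 102.61.
Rounding up, N = 103 stages.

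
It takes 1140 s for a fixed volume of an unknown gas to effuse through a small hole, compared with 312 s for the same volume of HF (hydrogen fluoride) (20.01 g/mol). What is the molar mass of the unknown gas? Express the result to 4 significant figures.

267.1 g/mol

Since effusion rate ∝ 1/√M, t_X/t_HF = √(M_X/M_HF).
1140/312 = 3.654 = √(M_X/20.01)
M_X = 20.01 × 3.654² = 20.01 × 13.35 = 267.1 g/mol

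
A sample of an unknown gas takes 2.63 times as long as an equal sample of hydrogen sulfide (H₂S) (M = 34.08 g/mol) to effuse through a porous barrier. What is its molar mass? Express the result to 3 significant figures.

Graham's law gives t_X/t_H₂S = √(M_X/M_H₂S).
2.63 = √(M_X/34.08)
M_X = 34.08 × 2.63² = 34.08 × 6.917 = 236 g/mol

236 g/mol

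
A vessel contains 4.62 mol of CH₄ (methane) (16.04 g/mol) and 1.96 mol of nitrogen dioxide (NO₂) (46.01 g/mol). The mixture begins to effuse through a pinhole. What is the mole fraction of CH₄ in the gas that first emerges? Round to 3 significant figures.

Each component's effusion rate ∝ (its partial pressure)·(1/√M) ∝ n_i/√M_i.
Mole fraction of CH₄ in the effusate = (n_CH₄/√M_CH₄) / (n_CH₄/√M_CH₄ + n_NO₂/√M_NO₂)
= (4.62/√16.04) / (4.62/√16.04 + 1.96/√46.01) = 1.154/(1.154 + 0.2890) = 0.800.

0.800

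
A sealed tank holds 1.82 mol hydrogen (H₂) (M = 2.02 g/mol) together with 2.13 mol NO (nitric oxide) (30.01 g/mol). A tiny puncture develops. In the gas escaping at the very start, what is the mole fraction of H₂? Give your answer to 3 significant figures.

Effusion rate of each component ∝ n_i/√M_i (partial pressure × 1/√M).
So x_H₂ in the escaping gas = (n_H₂/√M_H₂) / Σ(n_i/√M_i)
= (1.82/√2.02) / (1.82/√2.02 + 2.13/√30.01) = 1.281/(1.281 + 0.3888) = 0.767.

0.767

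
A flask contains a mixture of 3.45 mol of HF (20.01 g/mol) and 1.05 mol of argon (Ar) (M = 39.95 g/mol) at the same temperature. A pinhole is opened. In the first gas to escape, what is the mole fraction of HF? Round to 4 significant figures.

0.8228

Rate_i ∝ x_i/√M_i (Graham's law weighted by mole fraction), so the effusate composition follows n_i/√M_i.
Mole fraction of HF in the effusate = (n_HF/√M_HF) / (n_HF/√M_HF + n_Ar/√M_Ar)
= (3.45/√20.01) / (3.45/√20.01 + 1.05/√39.95) = 0.7713/(0.7713 + 0.1661) = 0.8228.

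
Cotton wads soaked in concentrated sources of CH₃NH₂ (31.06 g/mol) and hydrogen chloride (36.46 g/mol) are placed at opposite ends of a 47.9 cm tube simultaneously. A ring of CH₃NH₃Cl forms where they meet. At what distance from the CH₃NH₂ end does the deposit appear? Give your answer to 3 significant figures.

24.9 cm

Graham's law gives d_CH₃NH₂/d_HCl = rate_CH₃NH₂/rate_HCl = √(M_HCl/M_CH₃NH₂) = √(36.46/31.06) = 1.083.
With d_CH₃NH₂ + d_HCl = 47.9 cm, d_HCl = 47.9/(1 + 1.083) = 22.99 cm.
d_CH₃NH₂ = 47.9 − 22.99 = 24.9 cm.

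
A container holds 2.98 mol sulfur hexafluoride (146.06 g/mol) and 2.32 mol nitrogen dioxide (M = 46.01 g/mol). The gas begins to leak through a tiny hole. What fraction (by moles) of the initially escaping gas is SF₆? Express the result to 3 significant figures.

0.419

Each component's effusion rate ∝ (its partial pressure)·(1/√M) ∝ n_i/√M_i.
So x_SF₆ in the escaping gas = (n_SF₆/√M_SF₆) / Σ(n_i/√M_i)
= (2.98/√146.06) / (2.98/√146.06 + 2.32/√46.01) = 0.2466/(0.2466 + 0.3420) = 0.419.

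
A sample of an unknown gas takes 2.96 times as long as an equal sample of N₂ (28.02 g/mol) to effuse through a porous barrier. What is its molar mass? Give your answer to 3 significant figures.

Since effusion rate ∝ 1/√M, t_X/t_N₂ = √(M_X/M_N₂).
2.96 = √(M_X/28.02)
M_X = 28.02 × 2.96² = 28.02 × 8.762 = 246 g/mol

246 g/mol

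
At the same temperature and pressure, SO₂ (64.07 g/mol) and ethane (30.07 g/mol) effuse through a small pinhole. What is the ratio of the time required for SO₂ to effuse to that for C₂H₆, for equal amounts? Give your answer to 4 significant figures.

By Graham's law, t_SO₂/t_C₂H₆ = √(M_SO₂/M_C₂H₆) = √(64.07/30.07) = √2.131 = 1.460.

1.460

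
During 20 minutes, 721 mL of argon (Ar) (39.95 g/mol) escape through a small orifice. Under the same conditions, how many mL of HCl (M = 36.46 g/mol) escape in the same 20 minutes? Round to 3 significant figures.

Since effusion rate ∝ 1/√M, rate_HCl/rate_Ar = √(M_Ar/M_HCl) = √(39.95/36.46) = √1.096 = 1.047.
So the volume for HCl is 721 × 1.047 = 755 mL.

755 mL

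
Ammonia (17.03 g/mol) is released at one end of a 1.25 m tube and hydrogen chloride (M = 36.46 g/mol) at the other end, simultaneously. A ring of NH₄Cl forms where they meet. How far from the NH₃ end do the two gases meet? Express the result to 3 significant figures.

0.743 m

In equal time, each gas travels a distance ∝ its rate ∝ 1/√M, so d_NH₃/d_HCl = √(M_HCl/M_NH₃) = √(36.46/17.03) = 1.463.
With d_NH₃ + d_HCl = 1.25 m, d_HCl = 1.25/(1 + 1.463) = 0.5075 m.
d_NH₃ = 1.25 − 0.5075 = 0.743 m.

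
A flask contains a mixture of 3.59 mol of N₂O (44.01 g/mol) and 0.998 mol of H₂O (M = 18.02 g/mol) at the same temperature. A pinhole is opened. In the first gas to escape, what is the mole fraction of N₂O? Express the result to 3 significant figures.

0.697

Effusion rate of each component ∝ n_i/√M_i (partial pressure × 1/√M).
So x_N₂O in the escaping gas = (n_N₂O/√M_N₂O) / Σ(n_i/√M_i)
= (3.59/√44.01) / (3.59/√44.01 + 0.998/√18.02) = 0.5412/(0.5412 + 0.2351) = 0.697.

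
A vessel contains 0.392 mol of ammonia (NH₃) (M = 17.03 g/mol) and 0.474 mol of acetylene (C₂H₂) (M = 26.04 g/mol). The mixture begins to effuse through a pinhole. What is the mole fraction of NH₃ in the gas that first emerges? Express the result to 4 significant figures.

0.5056

The effusion rate of species i is ∝ p_i/√M_i ∝ n_i/√M_i.
So x_NH₃ in the escaping gas = (n_NH₃/√M_NH₃) / Σ(n_i/√M_i)
= (0.392/√17.03) / (0.392/√17.03 + 0.474/√26.04) = 0.09499/(0.09499 + 0.09289) = 0.5056.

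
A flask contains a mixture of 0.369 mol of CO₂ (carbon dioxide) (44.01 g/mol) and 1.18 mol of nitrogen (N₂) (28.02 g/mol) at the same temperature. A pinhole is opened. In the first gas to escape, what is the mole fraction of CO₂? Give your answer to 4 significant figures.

0.1997

Each component's effusion rate ∝ (its partial pressure)·(1/√M) ∝ n_i/√M_i.
x_CO₂(eff) = (n_CO₂/√M_CO₂) / (n_CO₂/√M_CO₂ + n_N₂/√M_N₂)
= (0.369/√44.01) / (0.369/√44.01 + 1.18/√28.02) = 0.05562/(0.05562 + 0.2229) = 0.1997.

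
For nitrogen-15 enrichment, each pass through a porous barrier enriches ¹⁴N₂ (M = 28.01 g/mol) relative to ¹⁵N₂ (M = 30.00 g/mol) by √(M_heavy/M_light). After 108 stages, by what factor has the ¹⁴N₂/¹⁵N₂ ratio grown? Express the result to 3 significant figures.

40.7

Overall factor = α^108 with α = √(30.00/28.01), i.e. (30.00/28.01)^(108/2).
= 1.07105^54 = 40.7.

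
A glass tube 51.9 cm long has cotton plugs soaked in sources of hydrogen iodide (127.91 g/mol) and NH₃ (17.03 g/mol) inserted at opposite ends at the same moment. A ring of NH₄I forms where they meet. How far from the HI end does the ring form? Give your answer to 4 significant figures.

The fronts meet when d_HI + d_NH₃ = L with d_HI/d_NH₃ = √(M_NH₃/M_HI) (Graham's law). Here √(M_NH₃/M_HI) = √(17.03/127.91) = 0.3649.
With d_HI + d_NH₃ = 51.9 cm, d_NH₃ = 51.9/(1 + 0.3649) = 38.03 cm.
d_HI = 51.9 − 38.03 = 13.87 cm.

13.87 cm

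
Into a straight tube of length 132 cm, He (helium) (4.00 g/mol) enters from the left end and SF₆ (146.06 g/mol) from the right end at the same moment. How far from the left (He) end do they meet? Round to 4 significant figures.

113.3 cm

In equal time, each gas travels a distance ∝ its rate ∝ 1/√M, so d_He/d_SF₆ = √(M_SF₆/M_He) = √(146.06/4.00) = 6.043.
With d_He + d_SF₆ = 132 cm, d_SF₆ = 132/(1 + 6.043) = 18.74 cm.
d_He = 132 − 18.74 = 113.3 cm.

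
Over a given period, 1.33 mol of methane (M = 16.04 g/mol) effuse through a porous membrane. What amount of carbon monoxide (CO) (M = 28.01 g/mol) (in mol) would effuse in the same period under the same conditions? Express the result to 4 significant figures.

1.006 mol

Using Graham's law: rate_CO/rate_CH₄ = √(M_CH₄/M_CO) = √(16.04/28.01) = √0.5727 = 0.7567.
So the amount for CO is 1.33 × 0.7567 = 1.006 mol.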